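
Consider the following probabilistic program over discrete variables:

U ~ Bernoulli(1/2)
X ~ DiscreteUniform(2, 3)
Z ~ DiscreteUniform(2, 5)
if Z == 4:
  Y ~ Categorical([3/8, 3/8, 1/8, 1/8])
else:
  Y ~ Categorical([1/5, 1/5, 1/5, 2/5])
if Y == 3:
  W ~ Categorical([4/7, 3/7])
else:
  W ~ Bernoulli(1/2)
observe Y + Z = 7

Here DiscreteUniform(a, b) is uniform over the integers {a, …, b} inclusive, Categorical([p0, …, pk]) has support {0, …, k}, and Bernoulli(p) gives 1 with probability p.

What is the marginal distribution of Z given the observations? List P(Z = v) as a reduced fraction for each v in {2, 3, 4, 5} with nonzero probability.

Enumerate traces; 16 have nonzero weight after conditioning:
  (U=0, X=2, Z=4, Y=3, W=0) weight 1/224
  (U=0, X=2, Z=4, Y=3, W=1) weight 3/896
  (U=0, X=2, Z=5, Y=2, W=0) weight 1/160
  (U=0, X=2, Z=5, Y=2, W=1) weight 1/160
  (U=0, X=3, Z=4, Y=3, W=0) weight 1/224
  (U=0, X=3, Z=4, Y=3, W=1) weight 3/896
  (U=0, X=3, Z=5, Y=2, W=0) weight 1/160
  (U=0, X=3, Z=5, Y=2, W=1) weight 1/160
  … 8 more
Group by Z:
  weight(Z=4) = 1/32
  weight(Z=5) = 1/20
Total weight = 1/32 + 1/20 = 13/160
P(Z=4 | obs) = 1/32 / 13/160 = 5/13
P(Z=5 | obs) = 1/20 / 13/160 = 8/13

P(Z=4) = 5/13, P(Z=5) = 8/13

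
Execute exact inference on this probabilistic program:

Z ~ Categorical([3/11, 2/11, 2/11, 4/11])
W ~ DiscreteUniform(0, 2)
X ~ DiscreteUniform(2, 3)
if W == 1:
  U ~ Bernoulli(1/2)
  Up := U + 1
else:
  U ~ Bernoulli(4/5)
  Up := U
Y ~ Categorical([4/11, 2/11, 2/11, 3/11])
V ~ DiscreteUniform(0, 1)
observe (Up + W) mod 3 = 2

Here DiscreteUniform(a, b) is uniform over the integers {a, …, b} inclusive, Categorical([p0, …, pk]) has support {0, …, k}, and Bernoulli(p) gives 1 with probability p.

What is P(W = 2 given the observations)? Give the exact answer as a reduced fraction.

Enumerate traces; 128 have nonzero weight after conditioning:
  (Z=0, W=1, X=2, U=0, Y=0, V=0) weight 1/242
  (Z=0, W=1, X=2, U=0, Y=0, V=1) weight 1/242
  (Z=0, W=1, X=2, U=0, Y=1, V=0) weight 1/484
  (Z=0, W=1, X=2, U=0, Y=1, V=1) weight 1/484
  (Z=0, W=1, X=2, U=0, Y=2, V=0) weight 1/484
  (Z=0, W=1, X=2, U=0, Y=2, V=1) weight 1/484
  (Z=0, W=1, X=2, U=0, Y=3, V=0) weight 3/968
  (Z=0, W=1, X=2, U=0, Y=3, V=1) weight 3/968
  (Z=0, W=2, X=2, U=0, Y=0, V=0) weight 1/605
  … 119 more
Group by W:
  weight(W=1) = 1/6
  weight(W=2) = 1/15
Total weight = 1/6 + 1/15 = 7/30
P(W=1 | obs) = 1/6 / 7/30 = 5/7
P(W=2 | obs) = 1/15 / 7/30 = 2/7

P(W = 2 | obs) = 2/7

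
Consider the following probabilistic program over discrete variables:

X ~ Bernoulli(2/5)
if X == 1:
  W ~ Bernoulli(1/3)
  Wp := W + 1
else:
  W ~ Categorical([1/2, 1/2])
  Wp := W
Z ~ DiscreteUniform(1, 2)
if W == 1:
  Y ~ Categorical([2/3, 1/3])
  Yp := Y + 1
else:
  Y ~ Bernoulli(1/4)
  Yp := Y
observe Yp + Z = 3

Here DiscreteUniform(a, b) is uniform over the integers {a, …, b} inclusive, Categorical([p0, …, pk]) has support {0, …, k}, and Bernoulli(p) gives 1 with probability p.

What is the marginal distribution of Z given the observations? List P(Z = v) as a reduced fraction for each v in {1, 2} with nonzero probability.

Enumerate traces; 6 have nonzero weight after conditioning:
  (X=0, W=0, Z=2, Y=1) weight 3/80
  (X=0, W=1, Z=1, Y=1) weight 1/20
  (X=0, W=1, Z=2, Y=0) weight 1/10
  (X=1, W=0, Z=2, Y=1) weight 1/30
  (X=1, W=1, Z=1, Y=1) weight 1/45
  (X=1, W=1, Z=2, Y=0) weight 2/45
Group by Z:
  weight(Z=1) = 13/180
  weight(Z=2) = 31/144
Total weight = 13/180 + 31/144 = 23/80
P(Z=1 | obs) = 13/180 / 23/80 = 52/207
P(Z=2 | obs) = 31/144 / 23/80 = 155/207

P(Z=1) = 52/207, P(Z=2) = 155/207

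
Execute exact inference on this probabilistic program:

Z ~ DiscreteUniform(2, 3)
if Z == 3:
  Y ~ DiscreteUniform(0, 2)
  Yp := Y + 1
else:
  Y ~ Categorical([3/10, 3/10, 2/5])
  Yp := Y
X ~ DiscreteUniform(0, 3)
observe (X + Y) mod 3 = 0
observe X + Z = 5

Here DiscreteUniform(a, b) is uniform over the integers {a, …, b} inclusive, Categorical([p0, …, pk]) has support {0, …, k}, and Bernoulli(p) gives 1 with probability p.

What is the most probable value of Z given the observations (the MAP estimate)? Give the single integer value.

Enumerate traces; 2 have nonzero weight after conditioning:
  (Z=2, Y=0, X=3) weight 3/80
  (Z=3, Y=1, X=2) weight 1/24
Group by Z:
  weight(Z=2) = 3/80
  weight(Z=3) = 1/24
Total weight = 3/80 + 1/24 = 19/240
P(Z=2 | obs) = 3/80 / 19/240 = 9/19
P(Z=3 | obs) = 1/24 / 19/240 = 10/19
argmax = 3

argmax_v P(Z = v | obs) = 3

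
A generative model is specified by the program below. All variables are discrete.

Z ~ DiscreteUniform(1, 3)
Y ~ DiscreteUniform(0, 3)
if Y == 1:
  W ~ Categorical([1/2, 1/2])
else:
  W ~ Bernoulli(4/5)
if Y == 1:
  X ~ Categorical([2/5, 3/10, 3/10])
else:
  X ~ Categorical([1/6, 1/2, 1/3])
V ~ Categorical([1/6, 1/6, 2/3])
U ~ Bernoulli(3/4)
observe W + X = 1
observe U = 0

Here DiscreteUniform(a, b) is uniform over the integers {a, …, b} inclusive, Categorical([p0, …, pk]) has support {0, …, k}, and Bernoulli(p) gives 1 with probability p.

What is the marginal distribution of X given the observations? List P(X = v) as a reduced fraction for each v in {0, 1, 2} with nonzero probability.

Enumerate traces; 72 have nonzero weight after conditioning:
  (Z=1, Y=0, W=0, X=1, V=0, U=0) weight 1/2880
  (Z=1, Y=0, W=0, X=1, V=1, U=0) weight 1/2880
  (Z=1, Y=0, W=0, X=1, V=2, U=0) weight 1/720
  (Z=1, Y=0, W=1, X=0, V=0, U=0) weight 1/2160
  (Z=1, Y=0, W=1, X=0, V=1, U=0) weight 1/2160
  (Z=1, Y=0, W=1, X=0, V=2, U=0) weight 1/540
  (Z=1, Y=1, W=0, X=1, V=0, U=0) weight 1/1920
  (Z=1, Y=1, W=0, X=1, V=1, U=0) weight 1/1920
  … 64 more
Group by X:
  weight(X=0) = 3/80
  weight(X=1) = 9/320
Total weight = 3/80 + 9/320 = 21/320
P(X=0 | obs) = 3/80 / 21/320 = 4/7
P(X=1 | obs) = 9/320 / 21/320 = 3/7

P(X=0) = 4/7, P(X=1) = 3/7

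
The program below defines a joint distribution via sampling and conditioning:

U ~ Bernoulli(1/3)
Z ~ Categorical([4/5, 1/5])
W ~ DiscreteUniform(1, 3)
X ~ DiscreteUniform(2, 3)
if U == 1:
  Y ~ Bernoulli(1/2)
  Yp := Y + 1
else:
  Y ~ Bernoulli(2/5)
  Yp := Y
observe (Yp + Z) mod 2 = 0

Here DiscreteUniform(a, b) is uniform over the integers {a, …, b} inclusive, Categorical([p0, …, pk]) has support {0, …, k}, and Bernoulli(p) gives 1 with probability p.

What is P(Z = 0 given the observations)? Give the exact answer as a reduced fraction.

Enumerate traces; 24 have nonzero weight after conditioning:
  (U=0, Z=0, W=1, X=2, Y=0) weight 4/75
  (U=0, Z=0, W=1, X=3, Y=0) weight 4/75
  (U=0, Z=0, W=2, X=2, Y=0) weight 4/75
  (U=0, Z=0, W=2, X=3, Y=0) weight 4/75
  (U=0, Z=0, W=3, X=2, Y=0) weight 4/75
  (U=0, Z=0, W=3, X=3, Y=0) weight 4/75
  (U=0, Z=1, W=1, X=2, Y=1) weight 2/225
  (U=0, Z=1, W=1, X=3, Y=1) weight 2/225
  … 16 more
Group by Z:
  weight(Z=0) = 34/75
  weight(Z=1) = 13/150
Total weight = 34/75 + 13/150 = 27/50
P(Z=0 | obs) = 34/75 / 27/50 = 68/81
P(Z=1 | obs) = 13/150 / 27/50 = 13/81

P(Z = 0 | obs) = 68/81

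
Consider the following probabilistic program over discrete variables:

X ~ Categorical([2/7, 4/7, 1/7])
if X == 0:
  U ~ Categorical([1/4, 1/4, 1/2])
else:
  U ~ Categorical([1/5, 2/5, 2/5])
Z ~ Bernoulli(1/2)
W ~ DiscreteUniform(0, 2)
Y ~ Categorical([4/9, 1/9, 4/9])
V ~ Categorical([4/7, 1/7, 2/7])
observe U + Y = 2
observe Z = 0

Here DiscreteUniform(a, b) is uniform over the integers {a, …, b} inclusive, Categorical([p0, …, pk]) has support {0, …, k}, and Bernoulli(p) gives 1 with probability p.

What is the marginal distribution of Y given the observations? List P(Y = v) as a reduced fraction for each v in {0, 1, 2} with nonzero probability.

P(Y=0) = 24/41, P(Y=1) = 5/41, P(Y=2) = 12/41

Enumerate traces; 81 have nonzero weight after conditioning:
  (X=0, U=0, Z=0, W=0, Y=2, V=0) weight 4/1323
  (X=0, U=0, Z=0, W=0, Y=2, V=1) weight 1/1323
  (X=0, U=0, Z=0, W=0, Y=2, V=2) weight 2/1323
  (X=0, U=0, Z=0, W=1, Y=2, V=0) weight 4/1323
  (X=0, U=0, Z=0, W=1, Y=2, V=1) weight 1/1323
  (X=0, U=0, Z=0, W=1, Y=2, V=2) weight 2/1323
  (X=0, U=0, Z=0, W=2, Y=2, V=0) weight 4/1323
  (X=0, U=0, Z=0, W=2, Y=2, V=1) weight 1/1323
  (X=0, U=1, Z=0, W=0, Y=1, V=0) weight 1/1323
  (X=0, U=2, Z=0, W=0, Y=0, V=0) weight 8/1323
  … 71 more
Group by Y:
  weight(Y=0) = 2/21
  weight(Y=1) = 5/252
  weight(Y=2) = 1/21
Total weight = 2/21 + 5/252 + 1/21 = 41/252
P(Y=0 | obs) = 2/21 / 41/252 = 24/41
P(Y=1 | obs) = 5/252 / 41/252 = 5/41
P(Y=2 | obs) = 1/21 / 41/252 = 12/41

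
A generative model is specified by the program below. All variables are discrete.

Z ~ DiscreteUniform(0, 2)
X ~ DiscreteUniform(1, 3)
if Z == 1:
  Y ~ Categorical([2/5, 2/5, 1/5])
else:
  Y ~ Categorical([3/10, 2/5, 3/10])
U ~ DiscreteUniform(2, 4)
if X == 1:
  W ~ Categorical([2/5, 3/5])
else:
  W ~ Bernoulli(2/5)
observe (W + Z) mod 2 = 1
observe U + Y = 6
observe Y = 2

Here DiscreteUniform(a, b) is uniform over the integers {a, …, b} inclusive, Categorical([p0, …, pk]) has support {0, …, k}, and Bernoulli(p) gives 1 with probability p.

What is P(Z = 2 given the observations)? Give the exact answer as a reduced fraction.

Enumerate traces; 9 have nonzero weight after conditioning:
  (Z=0, X=1, Y=2, U=4, W=1) weight 1/150
  (Z=0, X=2, Y=2, U=4, W=1) weight 1/225
  (Z=0, X=3, Y=2, U=4, W=1) weight 1/225
  (Z=1, X=1, Y=2, U=4, W=0) weight 2/675
  (Z=1, X=2, Y=2, U=4, W=0) weight 1/225
  (Z=1, X=3, Y=2, U=4, W=0) weight 1/225
  (Z=2, X=1, Y=2, U=4, W=1) weight 1/150
  (Z=2, X=2, Y=2, U=4, W=1) weight 1/225
  … 1 more
Group by Z:
  weight(Z=0) = 7/450
  weight(Z=1) = 8/675
  weight(Z=2) = 7/450
Total weight = 7/450 + 8/675 + 7/450 = 29/675
P(Z=0 | obs) = 7/450 / 29/675 = 21/58
P(Z=1 | obs) = 8/675 / 29/675 = 8/29
P(Z=2 | obs) = 7/450 / 29/675 = 21/58

P(Z = 2 | obs) = 21/58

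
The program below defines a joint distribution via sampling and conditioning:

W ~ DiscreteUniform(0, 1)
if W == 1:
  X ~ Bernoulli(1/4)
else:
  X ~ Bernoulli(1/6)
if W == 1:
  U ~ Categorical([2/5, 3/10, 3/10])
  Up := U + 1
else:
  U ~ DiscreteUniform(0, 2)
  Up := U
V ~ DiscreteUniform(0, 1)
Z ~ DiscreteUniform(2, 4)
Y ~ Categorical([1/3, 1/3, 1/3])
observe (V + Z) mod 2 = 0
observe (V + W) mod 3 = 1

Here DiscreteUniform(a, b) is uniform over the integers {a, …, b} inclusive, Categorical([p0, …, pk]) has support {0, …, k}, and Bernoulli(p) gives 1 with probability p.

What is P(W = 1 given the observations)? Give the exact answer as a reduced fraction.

Enumerate traces; 54 have nonzero weight after conditioning:
  (W=0, X=0, U=0, V=1, Z=3, Y=0) weight 5/648
  (W=0, X=0, U=0, V=1, Z=3, Y=1) weight 5/648
  (W=0, X=0, U=0, V=1, Z=3, Y=2) weight 5/648
  (W=0, X=0, U=1, V=1, Z=3, Y=0) weight 5/648
  (W=0, X=0, U=1, V=1, Z=3, Y=1) weight 5/648
  (W=0, X=0, U=1, V=1, Z=3, Y=2) weight 5/648
  (W=0, X=0, U=2, V=1, Z=3, Y=0) weight 5/648
  (W=0, X=0, U=2, V=1, Z=3, Y=1) weight 5/648
  (W=1, X=0, U=0, V=0, Z=2, Y=0) weight 1/120
  … 45 more
Group by W:
  weight(W=0) = 1/12
  weight(W=1) = 1/6
Total weight = 1/12 + 1/6 = 1/4
P(W=0 | obs) = 1/12 / 1/4 = 1/3
P(W=1 | obs) = 1/6 / 1/4 = 2/3

P(W = 1 | obs) = 2/3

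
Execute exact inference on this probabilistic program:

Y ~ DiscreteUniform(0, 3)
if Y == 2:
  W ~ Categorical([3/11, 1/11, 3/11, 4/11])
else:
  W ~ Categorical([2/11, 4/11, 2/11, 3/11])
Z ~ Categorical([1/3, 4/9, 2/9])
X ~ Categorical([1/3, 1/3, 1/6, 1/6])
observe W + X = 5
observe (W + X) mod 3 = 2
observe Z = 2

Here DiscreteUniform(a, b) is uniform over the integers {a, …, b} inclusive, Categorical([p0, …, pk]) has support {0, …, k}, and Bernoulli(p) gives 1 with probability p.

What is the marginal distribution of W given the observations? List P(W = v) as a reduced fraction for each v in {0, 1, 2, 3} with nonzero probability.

Enumerate traces; 8 have nonzero weight after conditioning:
  (Y=0, W=2, Z=2, X=3) weight 1/594
  (Y=0, W=3, Z=2, X=2) weight 1/396
  (Y=1, W=2, Z=2, X=3) weight 1/594
  (Y=1, W=3, Z=2, X=2) weight 1/396
  (Y=2, W=2, Z=2, X=3) weight 1/396
  (Y=2, W=3, Z=2, X=2) weight 1/297
  (Y=3, W=2, Z=2, X=3) weight 1/594
  (Y=3, W=3, Z=2, X=2) weight 1/396
Group by W:
  weight(W=2) = 1/132
  weight(W=3) = 13/1188
Total weight = 1/132 + 13/1188 = 1/54
P(W=2 | obs) = 1/132 / 1/54 = 9/22
P(W=3 | obs) = 13/1188 / 1/54 = 13/22

P(W=2) = 9/22, P(W=3) = 13/22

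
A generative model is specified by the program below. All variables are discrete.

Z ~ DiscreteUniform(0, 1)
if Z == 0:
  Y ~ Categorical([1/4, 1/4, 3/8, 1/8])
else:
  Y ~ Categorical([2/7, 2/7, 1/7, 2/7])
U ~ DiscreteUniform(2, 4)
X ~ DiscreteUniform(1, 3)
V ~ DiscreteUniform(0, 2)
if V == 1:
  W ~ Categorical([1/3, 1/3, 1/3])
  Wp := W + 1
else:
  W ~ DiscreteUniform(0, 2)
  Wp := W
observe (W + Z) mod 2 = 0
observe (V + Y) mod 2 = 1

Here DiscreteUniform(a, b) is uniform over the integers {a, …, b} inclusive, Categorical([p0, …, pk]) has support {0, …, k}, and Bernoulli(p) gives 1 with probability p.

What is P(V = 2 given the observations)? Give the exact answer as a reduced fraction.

Enumerate traces; 162 have nonzero weight after conditioning:
  (Z=0, Y=0, U=2, X=1, V=1, W=0) weight 1/648
  (Z=0, Y=0, U=2, X=1, V=1, W=2) weight 1/648
  (Z=0, Y=0, U=2, X=2, V=1, W=0) weight 1/648
  (Z=0, Y=0, U=2, X=2, V=1, W=2) weight 1/648
  (Z=0, Y=0, U=2, X=3, V=1, W=0) weight 1/648
  (Z=0, Y=0, U=2, X=3, V=1, W=2) weight 1/648
  (Z=0, Y=0, U=3, X=1, V=1, W=0) weight 1/648
  (Z=0, Y=0, U=3, X=1, V=1, W=2) weight 1/648
  (Z=0, Y=1, U=2, X=1, V=0, W=0) weight 1/648
  (Z=0, Y=1, U=2, X=1, V=2, W=0) weight 1/648
  … 152 more
Group by V:
  weight(V=0) = 37/504
  weight(V=1) = 47/504
  weight(V=2) = 37/504
Total weight = 37/504 + 47/504 + 37/504 = 121/504
P(V=0 | obs) = 37/504 / 121/504 = 37/121
P(V=1 | obs) = 47/504 / 121/504 = 47/121
P(V=2 | obs) = 37/504 / 121/504 = 37/121

P(V = 2 | obs) = 37/121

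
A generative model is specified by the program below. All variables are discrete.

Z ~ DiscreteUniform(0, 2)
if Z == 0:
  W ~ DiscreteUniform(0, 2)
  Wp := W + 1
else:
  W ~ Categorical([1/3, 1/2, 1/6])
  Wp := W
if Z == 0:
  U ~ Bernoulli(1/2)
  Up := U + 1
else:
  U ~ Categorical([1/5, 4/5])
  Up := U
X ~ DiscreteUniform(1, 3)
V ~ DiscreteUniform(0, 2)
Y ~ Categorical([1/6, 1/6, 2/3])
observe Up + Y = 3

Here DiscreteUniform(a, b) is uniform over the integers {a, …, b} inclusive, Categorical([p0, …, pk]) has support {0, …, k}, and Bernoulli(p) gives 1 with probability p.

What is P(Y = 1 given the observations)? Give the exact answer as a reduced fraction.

P(Y = 1 | obs) = 5/89

Enumerate traces; 108 have nonzero weight after conditioning:
  (Z=0, W=0, U=0, X=1, V=0, Y=2) weight 1/243
  (Z=0, W=0, U=0, X=1, V=1, Y=2) weight 1/243
  (Z=0, W=0, U=0, X=1, V=2, Y=2) weight 1/243
  (Z=0, W=0, U=0, X=2, V=0, Y=2) weight 1/243
  (Z=0, W=0, U=0, X=2, V=1, Y=2) weight 1/243
  (Z=0, W=0, U=0, X=2, V=2, Y=2) weight 1/243
  (Z=0, W=0, U=0, X=3, V=0, Y=2) weight 1/243
  (Z=0, W=0, U=0, X=3, V=1, Y=2) weight 1/243
  (Z=0, W=0, U=1, X=1, V=0, Y=1) weight 1/972
  … 99 more
Group by Y:
  weight(Y=1) = 1/36
  weight(Y=2) = 7/15
Total weight = 1/36 + 7/15 = 89/180
P(Y=1 | obs) = 1/36 / 89/180 = 5/89
P(Y=2 | obs) = 7/15 / 89/180 = 84/89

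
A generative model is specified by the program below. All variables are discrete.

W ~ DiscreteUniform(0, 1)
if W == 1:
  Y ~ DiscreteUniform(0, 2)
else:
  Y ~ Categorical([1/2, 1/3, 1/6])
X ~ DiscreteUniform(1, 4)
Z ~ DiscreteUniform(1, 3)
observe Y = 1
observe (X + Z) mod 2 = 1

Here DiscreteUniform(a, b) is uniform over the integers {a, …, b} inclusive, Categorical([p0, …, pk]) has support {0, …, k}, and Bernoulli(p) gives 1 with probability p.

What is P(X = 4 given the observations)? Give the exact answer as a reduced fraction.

Enumerate traces; 12 have nonzero weight after conditioning:
  (W=0, Y=1, X=1, Z=2) weight 1/72
  (W=0, Y=1, X=2, Z=1) weight 1/72
  (W=0, Y=1, X=2, Z=3) weight 1/72
  (W=0, Y=1, X=3, Z=2) weight 1/72
  (W=0, Y=1, X=4, Z=1) weight 1/72
  (W=0, Y=1, X=4, Z=3) weight 1/72
  (W=1, Y=1, X=1, Z=2) weight 1/72
  (W=1, Y=1, X=2, Z=1) weight 1/72
  … 4 more
Group by X:
  weight(X=1) = 1/36
  weight(X=2) = 1/18
  weight(X=3) = 1/36
  weight(X=4) = 1/18
Total weight = 1/36 + 1/18 + 1/36 + 1/18 = 1/6
P(X=1 | obs) = 1/36 / 1/6 = 1/6
P(X=2 | obs) = 1/18 / 1/6 = 1/3
P(X=3 | obs) = 1/36 / 1/6 = 1/6
P(X=4 | obs) = 1/18 / 1/6 = 1/3

P(X = 4 | obs) = 1/3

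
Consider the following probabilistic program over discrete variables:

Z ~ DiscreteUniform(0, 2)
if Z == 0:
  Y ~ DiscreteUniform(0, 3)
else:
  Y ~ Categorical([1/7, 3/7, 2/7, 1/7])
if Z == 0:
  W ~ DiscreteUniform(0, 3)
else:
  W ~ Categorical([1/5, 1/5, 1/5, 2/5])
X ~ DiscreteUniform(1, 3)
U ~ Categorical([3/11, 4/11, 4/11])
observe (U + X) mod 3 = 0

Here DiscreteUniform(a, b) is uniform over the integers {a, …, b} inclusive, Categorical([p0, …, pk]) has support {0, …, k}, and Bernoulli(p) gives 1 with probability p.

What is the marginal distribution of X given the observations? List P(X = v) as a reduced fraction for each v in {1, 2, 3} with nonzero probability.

Enumerate traces; 144 have nonzero weight after conditioning:
  (Z=0, Y=0, W=0, X=1, U=2) weight 1/396
  (Z=0, Y=0, W=0, X=2, U=1) weight 1/396
  (Z=0, Y=0, W=0, X=3, U=0) weight 1/528
  (Z=0, Y=0, W=1, X=1, U=2) weight 1/396
  (Z=0, Y=0, W=1, X=2, U=1) weight 1/396
  (Z=0, Y=0, W=1, X=3, U=0) weight 1/528
  (Z=0, Y=0, W=2, X=1, U=2) weight 1/396
  (Z=0, Y=0, W=2, X=2, U=1) weight 1/396
  … 136 more
Group by X:
  weight(X=1) = 4/33
  weight(X=2) = 4/33
  weight(X=3) = 1/11
Total weight = 4/33 + 4/33 + 1/11 = 1/3
P(X=1 | obs) = 4/33 / 1/3 = 4/11
P(X=2 | obs) = 4/33 / 1/3 = 4/11
P(X=3 | obs) = 1/11 / 1/3 = 3/11

P(X=1) = 4/11, P(X=2) = 4/11, P(X=3) = 3/11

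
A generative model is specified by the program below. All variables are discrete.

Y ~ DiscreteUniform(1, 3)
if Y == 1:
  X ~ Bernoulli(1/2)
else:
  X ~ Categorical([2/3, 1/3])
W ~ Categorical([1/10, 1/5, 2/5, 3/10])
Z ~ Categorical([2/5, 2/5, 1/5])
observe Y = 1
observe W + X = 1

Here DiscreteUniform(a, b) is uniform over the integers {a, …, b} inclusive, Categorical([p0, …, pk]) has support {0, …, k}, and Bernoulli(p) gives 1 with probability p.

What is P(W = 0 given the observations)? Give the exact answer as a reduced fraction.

P(W = 0 | obs) = 1/3

Enumerate traces; 6 have nonzero weight after conditioning:
  (Y=1, X=0, W=1, Z=0) weight 1/75
  (Y=1, X=0, W=1, Z=1) weight 1/75
  (Y=1, X=0, W=1, Z=2) weight 1/150
  (Y=1, X=1, W=0, Z=0) weight 1/150
  (Y=1, X=1, W=0, Z=1) weight 1/150
  (Y=1, X=1, W=0, Z=2) weight 1/300
Group by W:
  weight(W=0) = 1/60
  weight(W=1) = 1/30
Total weight = 1/60 + 1/30 = 1/20
P(W=0 | obs) = 1/60 / 1/20 = 1/3
P(W=1 | obs) = 1/30 / 1/20 = 2/3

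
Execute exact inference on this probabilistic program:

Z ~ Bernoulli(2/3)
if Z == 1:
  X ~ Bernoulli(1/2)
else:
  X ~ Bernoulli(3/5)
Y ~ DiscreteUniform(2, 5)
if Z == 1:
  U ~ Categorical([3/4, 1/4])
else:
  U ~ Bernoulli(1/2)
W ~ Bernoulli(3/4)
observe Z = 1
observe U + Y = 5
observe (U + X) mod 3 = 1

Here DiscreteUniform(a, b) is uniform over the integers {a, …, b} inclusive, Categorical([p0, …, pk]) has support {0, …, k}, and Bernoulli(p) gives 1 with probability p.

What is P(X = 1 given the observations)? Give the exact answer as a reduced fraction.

Enumerate traces; 4 have nonzero weight after conditioning:
  (Z=1, X=0, Y=4, U=1, W=0) weight 1/192
  (Z=1, X=0, Y=4, U=1, W=1) weight 1/64
  (Z=1, X=1, Y=5, U=0, W=0) weight 1/64
  (Z=1, X=1, Y=5, U=0, W=1) weight 3/64
Group by X:
  weight(X=0) = 1/48
  weight(X=1) = 1/16
Total weight = 1/48 + 1/16 = 1/12
P(X=0 | obs) = 1/48 / 1/12 = 1/4
P(X=1 | obs) = 1/16 / 1/12 = 3/4

P(X = 1 | obs) = 3/4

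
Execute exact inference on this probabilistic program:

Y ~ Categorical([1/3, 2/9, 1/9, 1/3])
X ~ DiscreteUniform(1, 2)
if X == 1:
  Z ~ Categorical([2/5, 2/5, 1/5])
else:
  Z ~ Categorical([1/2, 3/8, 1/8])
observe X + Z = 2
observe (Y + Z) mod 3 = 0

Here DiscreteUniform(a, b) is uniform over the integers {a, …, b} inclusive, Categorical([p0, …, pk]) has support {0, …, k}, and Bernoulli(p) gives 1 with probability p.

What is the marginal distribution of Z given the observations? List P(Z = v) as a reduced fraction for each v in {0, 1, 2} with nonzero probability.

Enumerate traces; 3 have nonzero weight after conditioning:
  (Y=0, X=2, Z=0) weight 1/12
  (Y=2, X=1, Z=1) weight 1/45
  (Y=3, X=2, Z=0) weight 1/12
Group by Z:
  weight(Z=0) = 1/6
  weight(Z=1) = 1/45
Total weight = 1/6 + 1/45 = 17/90
P(Z=0 | obs) = 1/6 / 17/90 = 15/17
P(Z=1 | obs) = 1/45 / 17/90 = 2/17

P(Z=0) = 15/17, P(Z=1) = 2/17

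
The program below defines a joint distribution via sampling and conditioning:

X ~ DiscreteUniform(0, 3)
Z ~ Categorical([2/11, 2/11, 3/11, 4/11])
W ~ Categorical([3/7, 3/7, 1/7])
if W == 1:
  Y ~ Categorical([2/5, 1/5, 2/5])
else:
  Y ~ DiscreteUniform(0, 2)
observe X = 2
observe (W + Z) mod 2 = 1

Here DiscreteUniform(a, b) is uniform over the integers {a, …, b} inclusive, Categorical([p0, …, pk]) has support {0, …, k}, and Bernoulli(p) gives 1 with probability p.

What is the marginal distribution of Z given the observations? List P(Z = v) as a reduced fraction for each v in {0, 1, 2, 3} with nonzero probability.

Enumerate traces; 18 have nonzero weight after conditioning:
  (X=2, Z=0, W=1, Y=0) weight 3/385
  (X=2, Z=0, W=1, Y=1) weight 3/770
  (X=2, Z=0, W=1, Y=2) weight 3/385
  (X=2, Z=1, W=0, Y=0) weight 1/154
  (X=2, Z=1, W=0, Y=1) weight 1/154
  (X=2, Z=1, W=0, Y=2) weight 1/154
  (X=2, Z=1, W=2, Y=0) weight 1/462
  (X=2, Z=1, W=2, Y=1) weight 1/462
  (X=2, Z=2, W=1, Y=0) weight 9/770
  (X=2, Z=3, W=0, Y=0) weight 1/77
  … 8 more
Group by Z:
  weight(Z=0) = 3/154
  weight(Z=1) = 2/77
  weight(Z=2) = 9/308
  weight(Z=3) = 4/77
Total weight = 3/154 + 2/77 + 9/308 + 4/77 = 39/308
P(Z=0 | obs) = 3/154 / 39/308 = 2/13
P(Z=1 | obs) = 2/77 / 39/308 = 8/39
P(Z=2 | obs) = 9/308 / 39/308 = 3/13
P(Z=3 | obs) = 4/77 / 39/308 = 16/39

P(Z=0) = 2/13, P(Z=1) = 8/39, P(Z=2) = 3/13, P(Z=3) = 16/39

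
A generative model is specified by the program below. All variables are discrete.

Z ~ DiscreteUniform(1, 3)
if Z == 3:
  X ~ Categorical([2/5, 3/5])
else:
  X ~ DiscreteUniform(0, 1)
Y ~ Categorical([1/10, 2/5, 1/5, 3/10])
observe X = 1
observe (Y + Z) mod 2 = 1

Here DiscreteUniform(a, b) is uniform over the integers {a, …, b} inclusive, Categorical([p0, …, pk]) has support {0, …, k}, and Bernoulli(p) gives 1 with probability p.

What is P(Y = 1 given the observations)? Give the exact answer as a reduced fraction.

Enumerate traces; 6 have nonzero weight after conditioning:
  (Z=1, X=1, Y=0) weight 1/60
  (Z=1, X=1, Y=2) weight 1/30
  (Z=2, X=1, Y=1) weight 1/15
  (Z=2, X=1, Y=3) weight 1/20
  (Z=3, X=1, Y=0) weight 1/50
  (Z=3, X=1, Y=2) weight 1/25
Group by Y:
  weight(Y=0) = 11/300
  weight(Y=1) = 1/15
  weight(Y=2) = 11/150
  weight(Y=3) = 1/20
Total weight = 11/300 + 1/15 + 11/150 + 1/20 = 17/75
P(Y=0 | obs) = 11/300 / 17/75 = 11/68
P(Y=1 | obs) = 1/15 / 17/75 = 5/17
P(Y=2 | obs) = 11/150 / 17/75 = 11/34
P(Y=3 | obs) = 1/20 / 17/75 = 15/68

P(Y = 1 | obs) = 5/17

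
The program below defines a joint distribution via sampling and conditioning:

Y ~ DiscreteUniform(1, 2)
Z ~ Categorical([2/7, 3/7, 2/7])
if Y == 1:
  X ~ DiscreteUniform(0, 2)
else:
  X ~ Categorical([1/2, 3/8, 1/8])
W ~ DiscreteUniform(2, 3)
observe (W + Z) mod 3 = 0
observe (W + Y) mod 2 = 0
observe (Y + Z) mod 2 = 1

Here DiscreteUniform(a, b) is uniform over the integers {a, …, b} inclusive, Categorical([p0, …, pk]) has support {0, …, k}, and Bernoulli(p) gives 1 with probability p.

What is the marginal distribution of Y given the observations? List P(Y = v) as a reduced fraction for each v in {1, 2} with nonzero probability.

Enumerate traces; 6 have nonzero weight after conditioning:
  (Y=1, Z=0, X=0, W=3) weight 1/42
  (Y=1, Z=0, X=1, W=3) weight 1/42
  (Y=1, Z=0, X=2, W=3) weight 1/42
  (Y=2, Z=1, X=0, W=2) weight 3/56
  (Y=2, Z=1, X=1, W=2) weight 9/224
  (Y=2, Z=1, X=2, W=2) weight 3/224
Group by Y:
  weight(Y=1) = 1/14
  weight(Y=2) = 3/28
Total weight = 1/14 + 3/28 = 5/28
P(Y=1 | obs) = 1/14 / 5/28 = 2/5
P(Y=2 | obs) = 3/28 / 5/28 = 3/5

P(Y=1) = 2/5, P(Y=2) = 3/5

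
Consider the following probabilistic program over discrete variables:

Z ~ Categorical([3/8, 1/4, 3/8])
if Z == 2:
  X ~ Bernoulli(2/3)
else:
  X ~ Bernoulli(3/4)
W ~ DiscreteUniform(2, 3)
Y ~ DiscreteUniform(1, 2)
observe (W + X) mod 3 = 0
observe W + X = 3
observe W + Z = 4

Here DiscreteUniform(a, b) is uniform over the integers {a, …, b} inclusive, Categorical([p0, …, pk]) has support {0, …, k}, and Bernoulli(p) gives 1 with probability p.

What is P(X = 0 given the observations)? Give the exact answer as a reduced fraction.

Enumerate traces; 4 have nonzero weight after conditioning:
  (Z=1, X=0, W=3, Y=1) weight 1/64
  (Z=1, X=0, W=3, Y=2) weight 1/64
  (Z=2, X=1, W=2, Y=1) weight 1/16
  (Z=2, X=1, W=2, Y=2) weight 1/16
Group by X:
  weight(X=0) = 1/32
  weight(X=1) = 1/8
Total weight = 1/32 + 1/8 = 5/32
P(X=0 | obs) = 1/32 / 5/32 = 1/5
P(X=1 | obs) = 1/8 / 5/32 = 4/5

P(X = 0 | obs) = 1/5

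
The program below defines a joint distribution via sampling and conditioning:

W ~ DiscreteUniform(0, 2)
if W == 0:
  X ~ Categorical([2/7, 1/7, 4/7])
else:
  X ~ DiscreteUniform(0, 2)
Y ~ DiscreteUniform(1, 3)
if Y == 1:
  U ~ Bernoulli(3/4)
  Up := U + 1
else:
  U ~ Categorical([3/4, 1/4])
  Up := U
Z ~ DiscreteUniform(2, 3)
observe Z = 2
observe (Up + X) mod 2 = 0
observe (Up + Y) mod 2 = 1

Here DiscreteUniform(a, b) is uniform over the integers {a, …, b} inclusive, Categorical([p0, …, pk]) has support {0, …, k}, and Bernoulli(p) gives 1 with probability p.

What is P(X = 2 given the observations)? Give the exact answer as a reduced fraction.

Enumerate traces; 15 have nonzero weight after conditioning:
  (W=0, X=0, Y=1, U=1, Z=2) weight 1/84
  (W=0, X=0, Y=3, U=0, Z=2) weight 1/84
  (W=0, X=1, Y=2, U=1, Z=2) weight 1/504
  (W=0, X=2, Y=1, U=1, Z=2) weight 1/42
  (W=0, X=2, Y=3, U=0, Z=2) weight 1/42
  (W=1, X=0, Y=1, U=1, Z=2) weight 1/72
  (W=1, X=0, Y=3, U=0, Z=2) weight 1/72
  (W=1, X=1, Y=2, U=1, Z=2) weight 1/216
  … 7 more
Group by X:
  weight(X=0) = 5/63
  weight(X=1) = 17/1512
  weight(X=2) = 13/126
Total weight = 5/63 + 17/1512 + 13/126 = 293/1512
P(X=0 | obs) = 5/63 / 293/1512 = 120/293
P(X=1 | obs) = 17/1512 / 293/1512 = 17/293
P(X=2 | obs) = 13/126 / 293/1512 = 156/293

P(X = 2 | obs) = 156/293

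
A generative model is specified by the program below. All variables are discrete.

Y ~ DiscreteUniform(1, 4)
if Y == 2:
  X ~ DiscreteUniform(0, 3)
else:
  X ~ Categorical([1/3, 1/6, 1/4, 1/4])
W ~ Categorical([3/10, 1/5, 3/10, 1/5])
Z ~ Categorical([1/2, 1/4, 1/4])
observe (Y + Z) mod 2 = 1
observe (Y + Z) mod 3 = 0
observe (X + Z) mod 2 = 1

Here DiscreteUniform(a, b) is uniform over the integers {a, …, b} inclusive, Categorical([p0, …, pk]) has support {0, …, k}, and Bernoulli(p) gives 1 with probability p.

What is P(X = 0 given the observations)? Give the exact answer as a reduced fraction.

P(X = 0 | obs) = 1/7

Enumerate traces; 24 have nonzero weight after conditioning:
  (Y=1, X=1, W=0, Z=2) weight 1/320
  (Y=1, X=1, W=1, Z=2) weight 1/480
  (Y=1, X=1, W=2, Z=2) weight 1/320
  (Y=1, X=1, W=3, Z=2) weight 1/480
  (Y=1, X=3, W=0, Z=2) weight 3/640
  (Y=1, X=3, W=1, Z=2) weight 1/320
  (Y=1, X=3, W=2, Z=2) weight 3/640
  (Y=1, X=3, W=3, Z=2) weight 1/320
  (Y=2, X=0, W=0, Z=1) weight 3/640
  (Y=2, X=2, W=0, Z=1) weight 3/640
  … 14 more
Group by X:
  weight(X=0) = 1/64
  weight(X=1) = 1/32
  weight(X=2) = 1/64
  weight(X=3) = 3/64
Total weight = 1/64 + 1/32 + 1/64 + 3/64 = 7/64
P(X=0 | obs) = 1/64 / 7/64 = 1/7
P(X=1 | obs) = 1/32 / 7/64 = 2/7
P(X=2 | obs) = 1/64 / 7/64 = 1/7
P(X=3 | obs) = 3/64 / 7/64 = 3/7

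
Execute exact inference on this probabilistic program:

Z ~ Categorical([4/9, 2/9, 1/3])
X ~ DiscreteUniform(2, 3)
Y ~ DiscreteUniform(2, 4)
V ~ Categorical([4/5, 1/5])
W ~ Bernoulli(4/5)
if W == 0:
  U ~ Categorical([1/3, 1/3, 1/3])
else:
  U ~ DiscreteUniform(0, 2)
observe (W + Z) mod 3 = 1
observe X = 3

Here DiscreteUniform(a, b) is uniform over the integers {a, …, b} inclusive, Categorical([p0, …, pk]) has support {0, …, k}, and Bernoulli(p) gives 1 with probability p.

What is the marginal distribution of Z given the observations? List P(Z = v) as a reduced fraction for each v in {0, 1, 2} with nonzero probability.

P(Z=0) = 8/9, P(Z=1) = 1/9

Enumerate traces; 36 have nonzero weight after conditioning:
  (Z=0, X=3, Y=2, V=0, W=1, U=0) weight 32/2025
  (Z=0, X=3, Y=2, V=0, W=1, U=1) weight 32/2025
  (Z=0, X=3, Y=2, V=0, W=1, U=2) weight 32/2025
  (Z=0, X=3, Y=2, V=1, W=1, U=0) weight 8/2025
  (Z=0, X=3, Y=2, V=1, W=1, U=1) weight 8/2025
  (Z=0, X=3, Y=2, V=1, W=1, U=2) weight 8/2025
  (Z=0, X=3, Y=3, V=0, W=1, U=0) weight 32/2025
  (Z=0, X=3, Y=3, V=0, W=1, U=1) weight 32/2025
  (Z=1, X=3, Y=2, V=0, W=0, U=0) weight 4/2025
  … 27 more
Group by Z:
  weight(Z=0) = 8/45
  weight(Z=1) = 1/45
Total weight = 8/45 + 1/45 = 1/5
P(Z=0 | obs) = 8/45 / 1/5 = 8/9
P(Z=1 | obs) = 1/45 / 1/5 = 1/9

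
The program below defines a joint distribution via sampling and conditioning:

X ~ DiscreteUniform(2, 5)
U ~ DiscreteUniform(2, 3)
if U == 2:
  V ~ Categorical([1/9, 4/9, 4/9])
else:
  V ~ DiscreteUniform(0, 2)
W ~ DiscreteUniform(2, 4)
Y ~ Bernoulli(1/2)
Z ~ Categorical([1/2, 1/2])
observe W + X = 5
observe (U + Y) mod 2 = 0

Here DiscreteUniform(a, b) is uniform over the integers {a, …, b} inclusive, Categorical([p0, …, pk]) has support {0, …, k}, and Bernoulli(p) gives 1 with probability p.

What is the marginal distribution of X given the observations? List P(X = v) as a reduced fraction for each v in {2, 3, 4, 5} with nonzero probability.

P(X=2) = 1/2, P(X=3) = 1/2

Enumerate traces; 24 have nonzero weight after conditioning:
  (X=2, U=2, V=0, W=3, Y=0, Z=0) weight 1/864
  (X=2, U=2, V=0, W=3, Y=0, Z=1) weight 1/864
  (X=2, U=2, V=1, W=3, Y=0, Z=0) weight 1/216
  (X=2, U=2, V=1, W=3, Y=0, Z=1) weight 1/216
  (X=2, U=2, V=2, W=3, Y=0, Z=0) weight 1/216
  (X=2, U=2, V=2, W=3, Y=0, Z=1) weight 1/216
  (X=2, U=3, V=0, W=3, Y=1, Z=0) weight 1/288
  (X=2, U=3, V=0, W=3, Y=1, Z=1) weight 1/288
  (X=3, U=2, V=0, W=2, Y=0, Z=0) weight 1/864
  … 15 more
Group by X:
  weight(X=2) = 1/24
  weight(X=3) = 1/24
Total weight = 1/24 + 1/24 = 1/12
P(X=2 | obs) = 1/24 / 1/12 = 1/2
P(X=3 | obs) = 1/24 / 1/12 = 1/2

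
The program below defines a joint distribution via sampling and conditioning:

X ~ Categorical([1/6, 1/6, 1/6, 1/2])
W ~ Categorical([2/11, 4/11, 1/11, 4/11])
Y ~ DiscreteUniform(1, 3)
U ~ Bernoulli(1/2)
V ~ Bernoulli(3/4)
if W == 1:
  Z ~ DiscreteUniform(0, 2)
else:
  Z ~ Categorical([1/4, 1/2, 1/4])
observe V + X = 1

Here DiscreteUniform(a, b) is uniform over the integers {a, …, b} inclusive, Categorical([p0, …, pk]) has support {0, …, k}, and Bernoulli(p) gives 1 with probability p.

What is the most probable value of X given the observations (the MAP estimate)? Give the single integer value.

Enumerate traces; 144 have nonzero weight after conditioning:
  (X=0, W=0, Y=1, U=0, V=1, Z=0) weight 1/1056
  (X=0, W=0, Y=1, U=0, V=1, Z=1) weight 1/528
  (X=0, W=0, Y=1, U=0, V=1, Z=2) weight 1/1056
  (X=0, W=0, Y=1, U=1, V=1, Z=0) weight 1/1056
  (X=0, W=0, Y=1, U=1, V=1, Z=1) weight 1/528
  (X=0, W=0, Y=1, U=1, V=1, Z=2) weight 1/1056
  (X=0, W=0, Y=2, U=0, V=1, Z=0) weight 1/1056
  (X=0, W=0, Y=2, U=0, V=1, Z=1) weight 1/528
  (X=1, W=0, Y=1, U=0, V=0, Z=0) weight 1/3168
  … 135 more
Group by X:
  weight(X=0) = 1/8
  weight(X=1) = 1/24
Total weight = 1/8 + 1/24 = 1/6
P(X=0 | obs) = 1/8 / 1/6 = 3/4
P(X=1 | obs) = 1/24 / 1/6 = 1/4
argmax = 0

argmax_v P(X = v | obs) = 0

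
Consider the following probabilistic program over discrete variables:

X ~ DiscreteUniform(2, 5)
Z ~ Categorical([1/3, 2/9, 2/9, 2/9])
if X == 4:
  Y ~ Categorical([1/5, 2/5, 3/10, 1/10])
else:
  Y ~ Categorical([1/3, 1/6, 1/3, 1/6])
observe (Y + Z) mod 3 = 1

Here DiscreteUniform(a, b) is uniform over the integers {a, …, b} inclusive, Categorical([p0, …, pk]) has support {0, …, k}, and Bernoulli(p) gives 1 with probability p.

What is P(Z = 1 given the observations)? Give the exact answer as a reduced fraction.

Enumerate traces; 20 have nonzero weight after conditioning:
  (X=2, Z=0, Y=1) weight 1/72
  (X=2, Z=1, Y=0) weight 1/54
  (X=2, Z=1, Y=3) weight 1/108
  (X=2, Z=2, Y=2) weight 1/54
  (X=2, Z=3, Y=1) weight 1/108
  (X=3, Z=0, Y=1) weight 1/72
  (X=3, Z=1, Y=0) weight 1/54
  (X=3, Z=1, Y=3) weight 1/108
  … 12 more
Group by Z:
  weight(Z=0) = 3/40
  weight(Z=1) = 1/10
  weight(Z=2) = 13/180
  weight(Z=3) = 1/20
Total weight = 3/40 + 1/10 + 13/180 + 1/20 = 107/360
P(Z=0 | obs) = 3/40 / 107/360 = 27/107
P(Z=1 | obs) = 1/10 / 107/360 = 36/107
P(Z=2 | obs) = 13/180 / 107/360 = 26/107
P(Z=3 | obs) = 1/20 / 107/360 = 18/107

P(Z = 1 | obs) = 36/107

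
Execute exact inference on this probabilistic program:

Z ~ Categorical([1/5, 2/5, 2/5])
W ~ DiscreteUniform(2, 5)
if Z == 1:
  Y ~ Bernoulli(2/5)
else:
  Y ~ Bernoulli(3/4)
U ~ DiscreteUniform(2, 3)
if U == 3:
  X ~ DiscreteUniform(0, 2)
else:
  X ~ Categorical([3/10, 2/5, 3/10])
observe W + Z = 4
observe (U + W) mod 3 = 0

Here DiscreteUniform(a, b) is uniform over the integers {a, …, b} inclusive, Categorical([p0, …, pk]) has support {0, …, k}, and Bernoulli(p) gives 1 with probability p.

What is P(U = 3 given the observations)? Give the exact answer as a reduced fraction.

Enumerate traces; 12 have nonzero weight after conditioning:
  (Z=0, W=4, Y=0, U=2, X=0) weight 3/1600
  (Z=0, W=4, Y=0, U=2, X=1) weight 1/400
  (Z=0, W=4, Y=0, U=2, X=2) weight 3/1600
  (Z=0, W=4, Y=1, U=2, X=0) weight 9/1600
  (Z=0, W=4, Y=1, U=2, X=1) weight 3/400
  (Z=0, W=4, Y=1, U=2, X=2) weight 9/1600
  (Z=1, W=3, Y=0, U=3, X=0) weight 1/100
  (Z=1, W=3, Y=0, U=3, X=1) weight 1/100
  … 4 more
Group by U:
  weight(U=2) = 1/40
  weight(U=3) = 1/20
Total weight = 1/40 + 1/20 = 3/40
P(U=2 | obs) = 1/40 / 3/40 = 1/3
P(U=3 | obs) = 1/20 / 3/40 = 2/3

P(U = 3 | obs) = 2/3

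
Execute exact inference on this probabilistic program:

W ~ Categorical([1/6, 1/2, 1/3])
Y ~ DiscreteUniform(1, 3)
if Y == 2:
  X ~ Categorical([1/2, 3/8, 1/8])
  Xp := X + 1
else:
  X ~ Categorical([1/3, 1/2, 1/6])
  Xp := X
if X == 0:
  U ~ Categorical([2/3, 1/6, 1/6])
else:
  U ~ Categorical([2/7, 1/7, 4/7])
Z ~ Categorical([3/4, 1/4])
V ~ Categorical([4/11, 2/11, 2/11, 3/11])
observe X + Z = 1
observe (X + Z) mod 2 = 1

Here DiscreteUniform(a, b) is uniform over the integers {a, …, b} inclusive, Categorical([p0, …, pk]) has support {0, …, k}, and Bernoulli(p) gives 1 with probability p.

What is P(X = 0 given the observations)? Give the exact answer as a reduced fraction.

Enumerate traces; 216 have nonzero weight after conditioning:
  (W=0, Y=1, X=0, U=0, Z=1, V=0) weight 1/891
  (W=0, Y=1, X=0, U=0, Z=1, V=1) weight 1/1782
  (W=0, Y=1, X=0, U=0, Z=1, V=2) weight 1/1782
  (W=0, Y=1, X=0, U=0, Z=1, V=3) weight 1/1188
  (W=0, Y=1, X=0, U=1, Z=1, V=0) weight 1/3564
  (W=0, Y=1, X=0, U=1, Z=1, V=1) weight 1/7128
  (W=0, Y=1, X=0, U=1, Z=1, V=2) weight 1/7128
  (W=0, Y=1, X=0, U=1, Z=1, V=3) weight 1/4752
  (W=0, Y=1, X=1, U=0, Z=0, V=0) weight 1/462
  … 207 more
Group by X:
  weight(X=0) = 7/72
  weight(X=1) = 11/32
Total weight = 7/72 + 11/32 = 127/288
P(X=0 | obs) = 7/72 / 127/288 = 28/127
P(X=1 | obs) = 11/32 / 127/288 = 99/127

P(X = 0 | obs) = 28/127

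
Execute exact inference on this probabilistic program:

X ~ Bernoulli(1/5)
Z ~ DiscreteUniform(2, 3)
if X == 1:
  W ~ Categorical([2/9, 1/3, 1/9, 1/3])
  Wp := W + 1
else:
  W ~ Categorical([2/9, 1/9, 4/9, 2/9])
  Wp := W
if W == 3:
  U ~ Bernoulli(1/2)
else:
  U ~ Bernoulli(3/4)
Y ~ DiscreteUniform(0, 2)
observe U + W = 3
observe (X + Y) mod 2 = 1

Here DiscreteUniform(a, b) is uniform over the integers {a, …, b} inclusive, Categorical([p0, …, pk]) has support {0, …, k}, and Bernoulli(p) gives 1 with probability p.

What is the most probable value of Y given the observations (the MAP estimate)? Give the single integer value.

Enumerate traces; 12 have nonzero weight after conditioning:
  (X=0, Z=2, W=2, U=1, Y=1) weight 2/45
  (X=0, Z=2, W=3, U=0, Y=1) weight 2/135
  (X=0, Z=3, W=2, U=1, Y=1) weight 2/45
  (X=0, Z=3, W=3, U=0, Y=1) weight 2/135
  (X=1, Z=2, W=2, U=1, Y=0) weight 1/360
  (X=1, Z=2, W=2, U=1, Y=2) weight 1/360
  (X=1, Z=2, W=3, U=0, Y=0) weight 1/180
  (X=1, Z=2, W=3, U=0, Y=2) weight 1/180
  … 4 more
Group by Y:
  weight(Y=0) = 1/60
  weight(Y=1) = 16/135
  weight(Y=2) = 1/60
Total weight = 1/60 + 16/135 + 1/60 = 41/270
P(Y=0 | obs) = 1/60 / 41/270 = 9/82
P(Y=1 | obs) = 16/135 / 41/270 = 32/41
P(Y=2 | obs) = 1/60 / 41/270 = 9/82
argmax = 1

argmax_v P(Y = v | obs) = 1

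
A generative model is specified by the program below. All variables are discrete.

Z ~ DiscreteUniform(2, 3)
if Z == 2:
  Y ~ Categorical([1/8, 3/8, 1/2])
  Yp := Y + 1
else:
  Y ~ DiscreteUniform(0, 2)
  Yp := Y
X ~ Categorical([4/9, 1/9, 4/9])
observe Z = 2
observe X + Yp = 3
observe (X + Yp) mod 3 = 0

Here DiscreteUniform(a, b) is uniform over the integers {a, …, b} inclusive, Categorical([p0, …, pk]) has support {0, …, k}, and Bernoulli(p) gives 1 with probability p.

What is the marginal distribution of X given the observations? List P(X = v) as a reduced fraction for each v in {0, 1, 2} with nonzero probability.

P(X=0) = 16/23, P(X=1) = 3/23, P(X=2) = 4/23

Enumerate traces; 3 have nonzero weight after conditioning:
  (Z=2, Y=0, X=2) weight 1/36
  (Z=2, Y=1, X=1) weight 1/48
  (Z=2, Y=2, X=0) weight 1/9
Group by X:
  weight(X=0) = 1/9
  weight(X=1) = 1/48
  weight(X=2) = 1/36
Total weight = 1/9 + 1/48 + 1/36 = 23/144
P(X=0 | obs) = 1/9 / 23/144 = 16/23
P(X=1 | obs) = 1/48 / 23/144 = 3/23
P(X=2 | obs) = 1/36 / 23/144 = 4/23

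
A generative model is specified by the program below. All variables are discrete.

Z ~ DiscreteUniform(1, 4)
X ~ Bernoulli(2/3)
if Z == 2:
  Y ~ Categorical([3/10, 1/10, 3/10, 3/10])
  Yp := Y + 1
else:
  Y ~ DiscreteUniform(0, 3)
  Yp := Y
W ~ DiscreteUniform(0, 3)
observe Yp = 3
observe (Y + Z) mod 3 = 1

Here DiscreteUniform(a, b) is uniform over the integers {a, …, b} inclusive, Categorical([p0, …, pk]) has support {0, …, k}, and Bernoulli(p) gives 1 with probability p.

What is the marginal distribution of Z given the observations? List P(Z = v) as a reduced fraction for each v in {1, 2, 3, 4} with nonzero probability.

P(Z=1) = 5/16, P(Z=2) = 3/8, P(Z=4) = 5/16

Enumerate traces; 24 have nonzero weight after conditioning:
  (Z=1, X=0, Y=3, W=0) weight 1/192
  (Z=1, X=0, Y=3, W=1) weight 1/192
  (Z=1, X=0, Y=3, W=2) weight 1/192
  (Z=1, X=0, Y=3, W=3) weight 1/192
  (Z=1, X=1, Y=3, W=0) weight 1/96
  (Z=1, X=1, Y=3, W=1) weight 1/96
  (Z=1, X=1, Y=3, W=2) weight 1/96
  (Z=1, X=1, Y=3, W=3) weight 1/96
  (Z=2, X=0, Y=2, W=0) weight 1/160
  (Z=4, X=0, Y=3, W=0) weight 1/192
  … 14 more
Group by Z:
  weight(Z=1) = 1/16
  weight(Z=2) = 3/40
  weight(Z=4) = 1/16
Total weight = 1/16 + 3/40 + 1/16 = 1/5
P(Z=1 | obs) = 1/16 / 1/5 = 5/16
P(Z=2 | obs) = 3/40 / 1/5 = 3/8
P(Z=4 | obs) = 1/16 / 1/5 = 5/16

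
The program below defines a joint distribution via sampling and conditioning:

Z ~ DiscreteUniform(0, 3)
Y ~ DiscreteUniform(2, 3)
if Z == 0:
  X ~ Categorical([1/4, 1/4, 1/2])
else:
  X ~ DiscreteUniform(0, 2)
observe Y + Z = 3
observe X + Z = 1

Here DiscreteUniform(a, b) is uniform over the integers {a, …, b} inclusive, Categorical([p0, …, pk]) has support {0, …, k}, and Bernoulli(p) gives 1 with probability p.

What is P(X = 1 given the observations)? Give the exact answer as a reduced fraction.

P(X = 1 | obs) = 3/7

Enumerate traces; 2 have nonzero weight after conditioning:
  (Z=0, Y=3, X=1) weight 1/32
  (Z=1, Y=2, X=0) weight 1/24
Group by X:
  weight(X=0) = 1/24
  weight(X=1) = 1/32
Total weight = 1/24 + 1/32 = 7/96
P(X=0 | obs) = 1/24 / 7/96 = 4/7
P(X=1 | obs) = 1/32 / 7/96 = 3/7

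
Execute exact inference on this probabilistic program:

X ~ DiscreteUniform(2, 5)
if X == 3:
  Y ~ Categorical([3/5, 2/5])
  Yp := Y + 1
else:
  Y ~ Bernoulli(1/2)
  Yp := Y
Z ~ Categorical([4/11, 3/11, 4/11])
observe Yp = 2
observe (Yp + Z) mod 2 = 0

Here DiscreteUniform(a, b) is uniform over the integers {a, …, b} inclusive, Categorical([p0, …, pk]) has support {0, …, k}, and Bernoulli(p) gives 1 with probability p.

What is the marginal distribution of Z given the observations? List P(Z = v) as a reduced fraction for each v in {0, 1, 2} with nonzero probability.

P(Z=0) = 1/2, P(Z=2) = 1/2

Enumerate traces; 2 have nonzero weight after conditioning:
  (X=3, Y=1, Z=0) weight 2/55
  (X=3, Y=1, Z=2) weight 2/55
Group by Z:
  weight(Z=0) = 2/55
  weight(Z=2) = 2/55
Total weight = 2/55 + 2/55 = 4/55
P(Z=0 | obs) = 2/55 / 4/55 = 1/2
P(Z=2 | obs) = 2/55 / 4/55 = 1/2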